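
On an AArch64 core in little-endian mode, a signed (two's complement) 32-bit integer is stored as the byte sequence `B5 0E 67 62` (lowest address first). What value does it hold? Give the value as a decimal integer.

1650921141

In little-endian order the low byte comes first in memory.
Reassemble most-significant byte first: 62 67 0E B5 → 0x62670EB5.
0x62670EB5 = 1650921141.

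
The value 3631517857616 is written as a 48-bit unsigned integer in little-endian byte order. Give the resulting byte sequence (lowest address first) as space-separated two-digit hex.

50 F7 54 87 4D 03

3631517857616 in hexadecimal, padded to 48 bits, is 0x034D8754F750.
Split into bytes (most-significant first): 03 4D 87 54 F7 50.
Little-endian stores the least-significant byte at the lowest address.
So at ascending addresses the bytes are 50 F7 54 87 4D 03.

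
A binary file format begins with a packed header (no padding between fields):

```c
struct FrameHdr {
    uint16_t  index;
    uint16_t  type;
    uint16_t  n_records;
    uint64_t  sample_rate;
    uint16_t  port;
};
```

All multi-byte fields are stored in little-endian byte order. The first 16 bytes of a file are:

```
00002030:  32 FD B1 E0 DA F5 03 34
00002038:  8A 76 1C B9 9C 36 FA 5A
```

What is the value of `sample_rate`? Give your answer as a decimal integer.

`sample_rate` follows `index` (2 B), `type` (2 B), `n_records` (2 B), so it starts at offset 2 + 2 + 2 = 6 and occupies 8 bytes.
Bytes at offsets 6..13: 03 34 8A 76 1C B9 9C 36.
Little-endian: lowest address holds the least-significant byte.
Reassemble most-significant byte first: 36 9C B9 1C 76 8A 34 03 → 0x369CB91C768A3403.
0x369CB91C768A3403 = 3935223706313962499.

3935223706313962499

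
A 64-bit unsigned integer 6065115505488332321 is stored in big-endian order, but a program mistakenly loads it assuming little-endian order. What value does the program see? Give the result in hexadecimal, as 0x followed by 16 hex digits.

0x218658FA6A9E2B54

6065115505488332321 in 64-bit hexadecimal is 0x542B9E6AFA588621.
Stored big-endian, the bytes at ascending addresses are 54 2B 9E 6A FA 58 86 21.
Read back as little-endian, the first byte is least significant, giving 0x218658FA6A9E2B54.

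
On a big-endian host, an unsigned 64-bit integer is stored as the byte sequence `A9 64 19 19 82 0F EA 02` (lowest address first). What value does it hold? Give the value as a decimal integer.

12205908487427844610

In big-endian order the high byte comes first in memory.
The bytes are already most-significant first: 0xA9641919820FEA02.
0xA9641919820FEA02 = 12205908487427844610.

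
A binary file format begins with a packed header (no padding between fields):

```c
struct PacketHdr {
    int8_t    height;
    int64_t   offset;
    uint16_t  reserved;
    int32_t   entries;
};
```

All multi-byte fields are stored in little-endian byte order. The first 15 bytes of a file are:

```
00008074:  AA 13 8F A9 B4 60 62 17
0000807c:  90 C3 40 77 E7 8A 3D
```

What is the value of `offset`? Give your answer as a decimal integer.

`offset` follows `height` (1 byte), so it starts at byte offset 1 and occupies 8 bytes.
Bytes at offsets 1..8: 13 8F A9 B4 60 62 17 90.
Little-endian stores the least-significant byte at the lowest address.
Reassemble most-significant byte first: 90 17 62 60 B4 A9 8F 13 → 0x90176260B4A98F13.
Top bit is set, so as a signed 64-bit value this is 0x90176260B4A98F13 − 2^64 = -8063868440296190189.

-8063868440296190189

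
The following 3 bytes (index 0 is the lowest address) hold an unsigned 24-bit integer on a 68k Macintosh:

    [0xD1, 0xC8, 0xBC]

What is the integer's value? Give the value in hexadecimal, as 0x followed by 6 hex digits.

Big-endian: lowest address holds the most-significant byte.
The bytes are already most-significant first: 0xD1C8BC.

0xD1C8BC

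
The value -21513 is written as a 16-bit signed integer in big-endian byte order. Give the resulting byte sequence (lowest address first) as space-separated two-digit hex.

AB F7

Two's complement of -21513 in 16 bits: 21513 = 0x5409; invert → 0xABF6; add 1 → 0xABF7.
Split into bytes (most-significant first): AB F7.
Big-endian: lowest address holds the most-significant byte.
So the memory order matches the most-significant-first order: AB F7.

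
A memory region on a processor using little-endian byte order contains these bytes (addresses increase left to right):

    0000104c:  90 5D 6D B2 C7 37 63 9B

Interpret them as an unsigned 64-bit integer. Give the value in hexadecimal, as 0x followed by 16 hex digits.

Little-endian stores the least-significant byte at the lowest address.
Reassemble most-significant byte first: 9B 63 37 C7 B2 6D 5D 90 → 0x9B6337C7B26D5D90.

0x9B6337C7B26D5D90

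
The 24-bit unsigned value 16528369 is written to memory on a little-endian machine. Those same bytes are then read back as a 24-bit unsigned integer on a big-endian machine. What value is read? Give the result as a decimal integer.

16528369 in 24-bit hexadecimal is 0xFC33F1.
Stored little-endian, the bytes at ascending addresses are F1 33 FC.
Read back as big-endian, the last byte is least significant, giving 0xF133FC.
0xF133FC = 15807484.

15807484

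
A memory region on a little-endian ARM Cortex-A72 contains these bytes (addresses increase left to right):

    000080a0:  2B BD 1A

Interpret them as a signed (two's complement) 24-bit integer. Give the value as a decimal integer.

1752363

Little-endian: lowest address holds the least-significant byte.
Reassemble most-significant byte first: 1A BD 2B → 0x1ABD2B.
0x1ABD2B = 1752363.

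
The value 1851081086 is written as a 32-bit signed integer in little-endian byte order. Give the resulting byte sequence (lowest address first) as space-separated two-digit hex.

1851081086 in hexadecimal, padded to 32 bits, is 0x6E55417E.
Split into bytes (most-significant first): 6E 55 41 7E.
In little-endian order the low byte comes first in memory.
So at ascending addresses the bytes are 7E 41 55 6E.

7E 41 55 6E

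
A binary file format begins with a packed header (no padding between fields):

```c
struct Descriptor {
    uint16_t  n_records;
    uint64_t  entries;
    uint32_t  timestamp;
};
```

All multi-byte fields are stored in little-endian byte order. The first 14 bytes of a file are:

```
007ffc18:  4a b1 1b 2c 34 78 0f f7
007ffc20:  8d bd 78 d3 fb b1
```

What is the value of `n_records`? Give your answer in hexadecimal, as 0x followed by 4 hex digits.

0xB14A

`n_records` is the first field, at byte offset 0, occupying 2 bytes.
Bytes at offsets 0..1: 4A B1.
Little-endian: lowest address holds the least-significant byte.
Reassemble most-significant byte first: B1 4A → 0xB14A.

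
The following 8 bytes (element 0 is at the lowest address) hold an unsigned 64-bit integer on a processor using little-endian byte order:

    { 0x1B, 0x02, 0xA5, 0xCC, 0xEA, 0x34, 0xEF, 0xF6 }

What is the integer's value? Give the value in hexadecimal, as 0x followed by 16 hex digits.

Little-endian stores the least-significant byte at the lowest address.
Reassemble most-significant byte first: F6 EF 34 EA CC A5 02 1B → 0xF6EF34EACCA5021B.

0xF6EF34EACCA5021B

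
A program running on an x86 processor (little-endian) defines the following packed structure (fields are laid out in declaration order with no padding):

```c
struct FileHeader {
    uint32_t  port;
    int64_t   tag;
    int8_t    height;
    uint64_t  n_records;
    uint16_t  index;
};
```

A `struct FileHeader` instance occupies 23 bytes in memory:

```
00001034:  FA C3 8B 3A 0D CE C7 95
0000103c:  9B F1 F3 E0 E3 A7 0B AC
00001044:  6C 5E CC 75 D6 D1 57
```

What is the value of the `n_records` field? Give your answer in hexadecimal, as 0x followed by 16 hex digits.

0xD675CC5E6CAC0BA7

`n_records` follows `port` (4 B), `tag` (8 B), `height` (1 B), so it starts at offset 4 + 8 + 1 = 13 and occupies 8 bytes.
Bytes at offsets 13..20: A7 0B AC 6C 5E CC 75 D6.
Little-endian: lowest address holds the least-significant byte.
Reassemble most-significant byte first: D6 75 CC 5E 6C AC 0B A7 → 0xD675CC5E6CAC0BA7.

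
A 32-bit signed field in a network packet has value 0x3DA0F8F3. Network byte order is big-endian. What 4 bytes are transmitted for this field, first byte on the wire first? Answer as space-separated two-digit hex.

3D A0 F8 F3

Split into bytes (most-significant first): 3D A0 F8 F3.
Big-endian stores the most-significant byte at the lowest address.
So the memory order matches the most-significant-first order: 3D A0 F8 F3.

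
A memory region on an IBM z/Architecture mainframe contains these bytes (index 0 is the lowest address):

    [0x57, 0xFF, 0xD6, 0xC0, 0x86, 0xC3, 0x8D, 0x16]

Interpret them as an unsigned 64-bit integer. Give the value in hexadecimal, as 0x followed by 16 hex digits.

In big-endian order the high byte comes first in memory.
The bytes are already most-significant first: 0x57FFD6C086C38D16.

0x57FFD6C086C38D16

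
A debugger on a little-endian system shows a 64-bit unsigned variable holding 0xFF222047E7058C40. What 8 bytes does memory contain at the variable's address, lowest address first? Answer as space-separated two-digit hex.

40 8C 05 E7 47 20 22 FF

Split into bytes (most-significant first): FF 22 20 47 E7 05 8C 40.
Little-endian: lowest address holds the least-significant byte.
So at ascending addresses the bytes are 40 8C 05 E7 47 20 22 FF.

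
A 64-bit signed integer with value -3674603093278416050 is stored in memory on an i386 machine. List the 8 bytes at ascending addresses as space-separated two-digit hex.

Two's complement of -3674603093278416050 in 64 bits: 3674603093278416050 = 0x32FED00B61695CB2; invert → 0xCD012FF49E96A34D; add 1 → 0xCD012FF49E96A34E.
Split into bytes (most-significant first): CD 01 2F F4 9E 96 A3 4E.
In little-endian order the low byte comes first in memory.
So at ascending addresses the bytes are 4E A3 96 9E F4 2F 01 CD.

4E A3 96 9E F4 2F 01 CD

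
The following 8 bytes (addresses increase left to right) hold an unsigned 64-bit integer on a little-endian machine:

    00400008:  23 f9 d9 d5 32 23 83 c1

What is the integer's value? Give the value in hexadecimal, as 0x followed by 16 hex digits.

0xC1832332D5D9F923

Little-endian stores the least-significant byte at the lowest address.
Reassemble most-significant byte first: C1 83 23 32 D5 D9 F9 23 → 0xC1832332D5D9F923.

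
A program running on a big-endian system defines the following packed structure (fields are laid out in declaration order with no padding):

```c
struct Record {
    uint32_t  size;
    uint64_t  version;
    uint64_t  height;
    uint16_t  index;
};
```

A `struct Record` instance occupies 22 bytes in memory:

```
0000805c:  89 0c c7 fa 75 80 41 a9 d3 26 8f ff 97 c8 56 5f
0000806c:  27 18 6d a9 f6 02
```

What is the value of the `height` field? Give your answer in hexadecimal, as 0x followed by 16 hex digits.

`height` follows `size` (4 B), `version` (8 B), so it starts at offset 4 + 8 = 12 and occupies 8 bytes.
Bytes at offsets 12..19: 97 C8 56 5F 27 18 6D A9.
In big-endian order the high byte comes first in memory.
The bytes are already most-significant first: 0x97C8565F27186DA9.

0x97C8565F27186DA9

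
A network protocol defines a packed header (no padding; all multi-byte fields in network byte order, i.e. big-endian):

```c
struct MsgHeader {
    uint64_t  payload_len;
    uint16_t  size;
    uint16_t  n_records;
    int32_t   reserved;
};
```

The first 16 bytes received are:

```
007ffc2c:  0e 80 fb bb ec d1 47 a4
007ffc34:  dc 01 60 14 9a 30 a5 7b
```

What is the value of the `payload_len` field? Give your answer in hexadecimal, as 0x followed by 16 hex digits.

0x0E80FBBBECD147A4

`payload_len` is the first field, at byte offset 0, occupying 8 bytes.
Bytes at offsets 0..7: 0E 80 FB BB EC D1 47 A4.
Big-endian: lowest address holds the most-significant byte.
The bytes are already most-significant first: 0x0E80FBBBECD147A4.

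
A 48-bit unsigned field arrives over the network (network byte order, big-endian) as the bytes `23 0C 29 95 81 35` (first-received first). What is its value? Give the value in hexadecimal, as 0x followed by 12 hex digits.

0x230C29958135

Big-endian: lowest address holds the most-significant byte.
The bytes are already most-significant first: 0x230C29958135.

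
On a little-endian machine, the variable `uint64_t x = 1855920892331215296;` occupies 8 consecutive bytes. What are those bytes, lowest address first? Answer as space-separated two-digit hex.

C0 C9 A0 EE 37 8E C1 19

1855920892331215296 in hexadecimal, padded to 64 bits, is 0x19C18E37EEA0C9C0.
Split into bytes (most-significant first): 19 C1 8E 37 EE A0 C9 C0.
Little-endian: lowest address holds the least-significant byte.
So at ascending addresses the bytes are C0 C9 A0 EE 37 8E C1 19.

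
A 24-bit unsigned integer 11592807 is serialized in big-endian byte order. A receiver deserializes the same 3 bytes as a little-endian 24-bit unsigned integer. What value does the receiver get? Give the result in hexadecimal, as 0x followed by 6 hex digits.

11592807 in 24-bit hexadecimal is 0xB0E467.
Stored big-endian, the bytes at ascending addresses are B0 E4 67.
Read back as little-endian, the first byte is least significant, giving 0x67E4B0.

0x67E4B0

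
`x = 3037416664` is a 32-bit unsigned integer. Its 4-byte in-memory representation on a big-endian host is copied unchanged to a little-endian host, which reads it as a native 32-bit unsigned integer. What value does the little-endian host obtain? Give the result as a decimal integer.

3037416664 in 32-bit hexadecimal is 0xB50B4CD8.
Stored big-endian, the bytes at ascending addresses are B5 0B 4C D8.
Read back as little-endian, the first byte is least significant, giving 0xD84C0BB5.
0xD84C0BB5 = 3628862389.

3628862389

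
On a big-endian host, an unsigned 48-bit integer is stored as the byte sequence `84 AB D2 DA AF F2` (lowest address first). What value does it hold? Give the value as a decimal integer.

Big-endian stores the most-significant byte at the lowest address.
The bytes are already most-significant first: 0x84ABD2DAAFF2.
0x84ABD2DAAFF2 = 145873511821298.

145873511821298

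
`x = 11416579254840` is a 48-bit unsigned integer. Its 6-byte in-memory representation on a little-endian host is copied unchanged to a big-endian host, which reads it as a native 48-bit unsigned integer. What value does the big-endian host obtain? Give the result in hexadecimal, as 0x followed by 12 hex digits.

0x38AA2621620A

11416579254840 in 48-bit hexadecimal is 0x0A622126AA38.
Stored little-endian, the bytes at ascending addresses are 38 AA 26 21 62 0A.
Read back as big-endian, the last byte is least significant, giving 0x38AA2621620A.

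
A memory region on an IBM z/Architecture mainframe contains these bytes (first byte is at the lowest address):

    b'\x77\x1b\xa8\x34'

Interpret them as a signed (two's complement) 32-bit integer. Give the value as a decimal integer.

1998301236

Big-endian stores the most-significant byte at the lowest address.
The bytes are already most-significant first: 0x771BA834.
0x771BA834 = 1998301236.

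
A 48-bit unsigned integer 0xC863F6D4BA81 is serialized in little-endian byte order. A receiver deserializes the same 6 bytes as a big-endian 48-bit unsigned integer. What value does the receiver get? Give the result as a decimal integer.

142639436817352

Stored little-endian, the bytes at ascending addresses are 81 BA D4 F6 63 C8.
Read back as big-endian, the last byte is least significant, giving 0x81BAD4F663C8.
0x81BAD4F663C8 = 142639436817352.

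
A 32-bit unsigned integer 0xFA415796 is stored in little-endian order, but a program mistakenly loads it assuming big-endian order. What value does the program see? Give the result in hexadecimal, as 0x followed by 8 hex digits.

0x965741FA

Stored little-endian, the bytes at ascending addresses are 96 57 41 FA.
Read back as big-endian, the last byte is least significant, giving 0x965741FA.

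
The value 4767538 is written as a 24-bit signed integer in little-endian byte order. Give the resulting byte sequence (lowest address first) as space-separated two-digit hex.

4767538 in hexadecimal, padded to 24 bits, is 0x48BF32.
Split into bytes (most-significant first): 48 BF 32.
Little-endian stores the least-significant byte at the lowest address.
So at ascending addresses the bytes are 32 BF 48.

32 BF 48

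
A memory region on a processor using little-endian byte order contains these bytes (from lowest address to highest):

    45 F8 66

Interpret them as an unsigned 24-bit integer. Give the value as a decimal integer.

Little-endian: lowest address holds the least-significant byte.
Reassemble most-significant byte first: 66 F8 45 → 0x66F845.
0x66F845 = 6748229.

6748229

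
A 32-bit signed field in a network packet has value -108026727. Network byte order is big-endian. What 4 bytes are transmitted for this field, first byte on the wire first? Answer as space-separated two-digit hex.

Two's complement of -108026727 in 32 bits: 108026727 = 0x06705B67; invert → 0xF98FA498; add 1 → 0xF98FA499.
Split into bytes (most-significant first): F9 8F A4 99.
In big-endian order the high byte comes first in memory.
So the memory order matches the most-significant-first order: F9 8F A4 99.

F9 8F A4 99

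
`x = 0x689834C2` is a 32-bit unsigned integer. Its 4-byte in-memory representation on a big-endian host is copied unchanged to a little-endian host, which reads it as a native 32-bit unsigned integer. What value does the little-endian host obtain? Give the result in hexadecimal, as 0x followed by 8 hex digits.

0xC2349868

Stored big-endian, the bytes at ascending addresses are 68 98 34 C2.
Read back as little-endian, the first byte is least significant, giving 0xC2349868.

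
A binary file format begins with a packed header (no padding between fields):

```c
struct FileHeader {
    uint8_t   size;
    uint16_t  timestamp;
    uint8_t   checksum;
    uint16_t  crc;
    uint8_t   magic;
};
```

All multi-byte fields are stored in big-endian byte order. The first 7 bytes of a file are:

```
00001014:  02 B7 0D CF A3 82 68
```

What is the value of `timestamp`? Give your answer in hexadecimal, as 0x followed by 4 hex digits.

0xB70D

`timestamp` follows `size` (1 byte), so it starts at byte offset 1 and occupies 2 bytes.
Bytes at offsets 1..2: B7 0D.
In big-endian order the high byte comes first in memory.
The bytes are already most-significant first: 0xB70D.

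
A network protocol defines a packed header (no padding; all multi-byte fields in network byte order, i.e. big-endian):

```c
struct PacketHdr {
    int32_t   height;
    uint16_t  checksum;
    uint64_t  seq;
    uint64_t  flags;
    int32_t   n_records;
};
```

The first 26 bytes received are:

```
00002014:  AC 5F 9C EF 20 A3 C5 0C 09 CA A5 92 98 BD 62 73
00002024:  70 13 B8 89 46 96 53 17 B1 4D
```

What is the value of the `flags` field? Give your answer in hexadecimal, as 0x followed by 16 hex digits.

`flags` follows `height` (4 B), `checksum` (2 B), `seq` (8 B), so it starts at offset 4 + 2 + 8 = 14 and occupies 8 bytes.
Bytes at offsets 14..21: 62 73 70 13 B8 89 46 96.
Big-endian stores the most-significant byte at the lowest address.
The bytes are already most-significant first: 0x62737013B8894696.

0x62737013B8894696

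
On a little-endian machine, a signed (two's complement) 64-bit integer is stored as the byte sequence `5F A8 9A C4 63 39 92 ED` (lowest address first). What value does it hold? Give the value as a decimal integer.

-1327935839457859489

Little-endian stores the least-significant byte at the lowest address.
Reassemble most-significant byte first: ED 92 39 63 C4 9A A8 5F → 0xED923963C49AA85F.
Top bit is set, so as a signed 64-bit value this is 0xED923963C49AA85F − 2^64 = -1327935839457859489.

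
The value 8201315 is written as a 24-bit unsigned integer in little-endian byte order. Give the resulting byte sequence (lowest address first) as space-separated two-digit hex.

8201315 in hexadecimal, padded to 24 bits, is 0x7D2463.
Split into bytes (most-significant first): 7D 24 63.
Little-endian stores the least-significant byte at the lowest address.
So at ascending addresses the bytes are 63 24 7D.

63 24 7D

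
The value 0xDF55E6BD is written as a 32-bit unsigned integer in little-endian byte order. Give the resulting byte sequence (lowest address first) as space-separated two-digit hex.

Split into bytes (most-significant first): DF 55 E6 BD.
Little-endian stores the least-significant byte at the lowest address.
So at ascending addresses the bytes are BD E6 55 DF.

BD E6 55 DF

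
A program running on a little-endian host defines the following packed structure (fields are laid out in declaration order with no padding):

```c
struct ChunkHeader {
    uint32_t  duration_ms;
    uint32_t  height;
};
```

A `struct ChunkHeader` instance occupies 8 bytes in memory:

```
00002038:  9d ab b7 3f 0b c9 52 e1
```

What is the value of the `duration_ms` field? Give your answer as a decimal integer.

`duration_ms` is the first field, at byte offset 0, occupying 4 bytes.
Bytes at offsets 0..3: 9D AB B7 3F.
Little-endian: lowest address holds the least-significant byte.
Reassemble most-significant byte first: 3F B7 AB 9D → 0x3FB7AB9D.
0x3FB7AB9D = 1069001629.

1069001629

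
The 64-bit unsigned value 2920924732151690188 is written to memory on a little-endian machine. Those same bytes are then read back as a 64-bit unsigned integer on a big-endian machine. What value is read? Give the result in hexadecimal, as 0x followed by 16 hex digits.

0xCCF38D7391358928

2920924732151690188 in 64-bit hexadecimal is 0x28893591738DF3CC.
Stored little-endian, the bytes at ascending addresses are CC F3 8D 73 91 35 89 28.
Read back as big-endian, the last byte is least significant, giving 0xCCF38D7391358928.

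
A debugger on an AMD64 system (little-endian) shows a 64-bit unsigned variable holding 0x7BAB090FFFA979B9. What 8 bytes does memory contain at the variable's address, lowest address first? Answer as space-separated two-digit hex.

B9 79 A9 FF 0F 09 AB 7B

Split into bytes (most-significant first): 7B AB 09 0F FF A9 79 B9.
Little-endian stores the least-significant byte at the lowest address.
So at ascending addresses the bytes are B9 79 A9 FF 0F 09 AB 7B.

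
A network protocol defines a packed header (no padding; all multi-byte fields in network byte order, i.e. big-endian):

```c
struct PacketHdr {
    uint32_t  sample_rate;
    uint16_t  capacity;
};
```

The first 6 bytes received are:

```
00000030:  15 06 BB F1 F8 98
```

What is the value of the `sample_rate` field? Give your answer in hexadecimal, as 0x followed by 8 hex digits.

`sample_rate` is the first field, at byte offset 0, occupying 4 bytes.
Bytes at offsets 0..3: 15 06 BB F1.
Big-endian: lowest address holds the most-significant byte.
The bytes are already most-significant first: 0x1506BBF1.

0x1506BBF1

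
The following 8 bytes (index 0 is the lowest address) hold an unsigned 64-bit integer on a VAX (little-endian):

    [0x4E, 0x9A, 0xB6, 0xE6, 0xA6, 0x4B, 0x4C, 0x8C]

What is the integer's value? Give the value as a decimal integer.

10109538443747301966

Little-endian: lowest address holds the least-significant byte.
Reassemble most-significant byte first: 8C 4C 4B A6 E6 B6 9A 4E → 0x8C4C4BA6E6B69A4E.
0x8C4C4BA6E6B69A4E = 10109538443747301966.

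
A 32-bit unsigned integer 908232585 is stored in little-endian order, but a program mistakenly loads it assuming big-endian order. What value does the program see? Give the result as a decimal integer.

908232585 in 32-bit hexadecimal is 0x36228789.
Stored little-endian, the bytes at ascending addresses are 89 87 22 36.
Read back as big-endian, the last byte is least significant, giving 0x89872236.
0x89872236 = 2307334710.

2307334710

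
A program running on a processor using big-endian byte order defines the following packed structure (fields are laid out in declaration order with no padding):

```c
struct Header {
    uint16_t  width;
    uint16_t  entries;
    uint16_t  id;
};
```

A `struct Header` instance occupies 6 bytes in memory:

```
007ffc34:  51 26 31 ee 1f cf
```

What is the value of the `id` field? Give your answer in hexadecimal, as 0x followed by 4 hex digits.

`id` follows `width` (2 B), `entries` (2 B), so it starts at offset 2 + 2 = 4 and occupies 2 bytes.
Bytes at offsets 4..5: 1F CF.
Big-endian stores the most-significant byte at the lowest address.
The bytes are already most-significant first: 0x1FCF.

0x1FCF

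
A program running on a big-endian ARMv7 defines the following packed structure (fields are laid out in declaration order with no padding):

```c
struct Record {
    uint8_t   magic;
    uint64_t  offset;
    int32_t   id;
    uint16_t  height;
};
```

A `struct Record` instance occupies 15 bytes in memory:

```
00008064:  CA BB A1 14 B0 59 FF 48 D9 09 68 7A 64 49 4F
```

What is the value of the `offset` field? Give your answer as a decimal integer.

13520110303999641817

`offset` follows `magic` (1 byte), so it starts at byte offset 1 and occupies 8 bytes.
Bytes at offsets 1..8: BB A1 14 B0 59 FF 48 D9.
In big-endian order the high byte comes first in memory.
The bytes are already most-significant first: 0xBBA114B059FF48D9.
0xBBA114B059FF48D9 = 13520110303999641817.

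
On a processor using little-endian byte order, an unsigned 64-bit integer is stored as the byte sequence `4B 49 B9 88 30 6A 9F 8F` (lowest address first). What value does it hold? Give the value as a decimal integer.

Little-endian: lowest address holds the least-significant byte.
Reassemble most-significant byte first: 8F 9F 6A 30 88 B9 49 4B → 0x8F9F6A3088B9494B.
0x8F9F6A3088B9494B = 10349107225405507915.

10349107225405507915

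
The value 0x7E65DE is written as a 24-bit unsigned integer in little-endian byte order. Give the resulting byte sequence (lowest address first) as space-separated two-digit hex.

Split into bytes (most-significant first): 7E 65 DE.
In little-endian order the low byte comes first in memory.
So at ascending addresses the bytes are DE 65 7E.

DE 65 7E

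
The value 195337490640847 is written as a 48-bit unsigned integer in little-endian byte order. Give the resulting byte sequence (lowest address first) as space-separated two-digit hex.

195337490640847 in hexadecimal, padded to 48 bits, is 0xB1A88DBDAFCF.
Split into bytes (most-significant first): B1 A8 8D BD AF CF.
Little-endian: lowest address holds the least-significant byte.
So at ascending addresses the bytes are CF AF BD 8D A8 B1.

CF AF BD 8D A8 B1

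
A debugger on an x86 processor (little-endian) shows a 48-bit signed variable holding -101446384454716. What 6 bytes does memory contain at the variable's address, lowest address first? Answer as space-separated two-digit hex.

Two's complement of -101446384454716 in 48 bits: 101446384454716 = 0x5C43D3B58C3C; invert → 0xA3BC2C4A73C3; add 1 → 0xA3BC2C4A73C4.
Split into bytes (most-significant first): A3 BC 2C 4A 73 C4.
Little-endian stores the least-significant byte at the lowest address.
So at ascending addresses the bytes are C4 73 4A 2C BC A3.

C4 73 4A 2C BC A3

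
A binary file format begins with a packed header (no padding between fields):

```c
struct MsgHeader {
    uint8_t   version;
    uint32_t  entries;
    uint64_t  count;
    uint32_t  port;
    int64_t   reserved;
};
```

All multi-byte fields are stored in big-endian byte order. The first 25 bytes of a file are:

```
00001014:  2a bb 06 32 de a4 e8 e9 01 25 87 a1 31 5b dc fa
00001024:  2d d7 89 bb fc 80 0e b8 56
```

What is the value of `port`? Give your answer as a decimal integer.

`port` follows `version` (1 B), `entries` (4 B), `count` (8 B), so it starts at offset 1 + 4 + 8 = 13 and occupies 4 bytes.
Bytes at offsets 13..16: 5B DC FA 2D.
In big-endian order the high byte comes first in memory.
The bytes are already most-significant first: 0x5BDCFA2D.
0x5BDCFA2D = 1541208621.

1541208621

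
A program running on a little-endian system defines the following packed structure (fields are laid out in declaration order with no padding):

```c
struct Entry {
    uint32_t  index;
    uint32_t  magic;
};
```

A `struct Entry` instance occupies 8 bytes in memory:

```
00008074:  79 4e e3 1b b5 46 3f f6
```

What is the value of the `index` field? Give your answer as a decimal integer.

`index` is the first field, at byte offset 0, occupying 4 bytes.
Bytes at offsets 0..3: 79 4E E3 1B.
Little-endian: lowest address holds the least-significant byte.
Reassemble most-significant byte first: 1B E3 4E 79 → 0x1BE34E79.
0x1BE34E79 = 467881593.

467881593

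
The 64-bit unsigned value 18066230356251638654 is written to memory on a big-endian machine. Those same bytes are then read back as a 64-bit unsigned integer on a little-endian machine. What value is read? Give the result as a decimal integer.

9150119543356831994

18066230356251638654 in 64-bit hexadecimal is 0xFAB824CA3EC1FB7E.
Stored big-endian, the bytes at ascending addresses are FA B8 24 CA 3E C1 FB 7E.
Read back as little-endian, the first byte is least significant, giving 0x7EFBC13ECA24B8FA.
0x7EFBC13ECA24B8FA = 9150119543356831994.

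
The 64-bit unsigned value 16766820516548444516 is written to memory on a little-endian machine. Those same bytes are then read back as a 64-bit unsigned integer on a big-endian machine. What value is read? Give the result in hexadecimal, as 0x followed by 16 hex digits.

16766820516548444516 in 64-bit hexadecimal is 0xE8AFB66CE59A0164.
Stored little-endian, the bytes at ascending addresses are 64 01 9A E5 6C B6 AF E8.
Read back as big-endian, the last byte is least significant, giving 0x64019AE56CB6AFE8.

0x64019AE56CB6AFE8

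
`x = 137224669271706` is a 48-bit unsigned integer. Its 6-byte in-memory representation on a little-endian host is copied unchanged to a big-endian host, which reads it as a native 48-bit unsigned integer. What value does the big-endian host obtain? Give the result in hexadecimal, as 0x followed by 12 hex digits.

0x9A96AA1BCE7C

137224669271706 in 48-bit hexadecimal is 0x7CCE1BAA969A.
Stored little-endian, the bytes at ascending addresses are 9A 96 AA 1B CE 7C.
Read back as big-endian, the last byte is least significant, giving 0x9A96AA1BCE7C.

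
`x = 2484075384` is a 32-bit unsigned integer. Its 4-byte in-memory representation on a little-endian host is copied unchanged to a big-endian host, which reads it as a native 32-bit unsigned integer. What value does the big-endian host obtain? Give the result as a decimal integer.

2029719444

2484075384 in 32-bit hexadecimal is 0x940FFB78.
Stored little-endian, the bytes at ascending addresses are 78 FB 0F 94.
Read back as big-endian, the last byte is least significant, giving 0x78FB0F94.
0x78FB0F94 = 2029719444.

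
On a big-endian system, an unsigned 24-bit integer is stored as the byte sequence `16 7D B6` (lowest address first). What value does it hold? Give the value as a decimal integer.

1473974

In big-endian order the high byte comes first in memory.
The bytes are already most-significant first: 0x167DB6.
0x167DB6 = 1473974.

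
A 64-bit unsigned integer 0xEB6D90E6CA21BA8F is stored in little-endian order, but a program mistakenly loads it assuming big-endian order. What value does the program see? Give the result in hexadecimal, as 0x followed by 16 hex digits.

Stored little-endian, the bytes at ascending addresses are 8F BA 21 CA E6 90 6D EB.
Read back as big-endian, the last byte is least significant, giving 0x8FBA21CAE6906DEB.

0x8FBA21CAE6906DEB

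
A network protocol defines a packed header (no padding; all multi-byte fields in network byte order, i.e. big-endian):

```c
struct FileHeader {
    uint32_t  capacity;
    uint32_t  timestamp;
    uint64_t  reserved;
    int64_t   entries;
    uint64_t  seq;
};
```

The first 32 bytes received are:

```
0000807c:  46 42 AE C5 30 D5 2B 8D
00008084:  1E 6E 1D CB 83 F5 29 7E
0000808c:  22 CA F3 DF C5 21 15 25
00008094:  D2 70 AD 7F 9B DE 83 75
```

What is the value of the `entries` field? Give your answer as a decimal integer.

2507084284995638565

`entries` follows `capacity` (4 B), `timestamp` (4 B), `reserved` (8 B), so it starts at offset 4 + 4 + 8 = 16 and occupies 8 bytes.
Bytes at offsets 16..23: 22 CA F3 DF C5 21 15 25.
Big-endian: lowest address holds the most-significant byte.
The bytes are already most-significant first: 0x22CAF3DFC5211525.
0x22CAF3DFC5211525 = 2507084284995638565.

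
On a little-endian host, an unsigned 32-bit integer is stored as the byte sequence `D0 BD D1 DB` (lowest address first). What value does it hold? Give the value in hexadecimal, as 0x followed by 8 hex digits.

In little-endian order the low byte comes first in memory.
Reassemble most-significant byte first: DB D1 BD D0 → 0xDBD1BDD0.

0xDBD1BDD0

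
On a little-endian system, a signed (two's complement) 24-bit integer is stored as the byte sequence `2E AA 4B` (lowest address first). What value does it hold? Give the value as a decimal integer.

4958766

Little-endian: lowest address holds the least-significant byte.
Reassemble most-significant byte first: 4B AA 2E → 0x4BAA2E.
0x4BAA2E = 4958766.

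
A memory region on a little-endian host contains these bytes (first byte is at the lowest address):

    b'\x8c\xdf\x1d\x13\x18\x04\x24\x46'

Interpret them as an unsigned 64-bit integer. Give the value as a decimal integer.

5054169183262990220

Little-endian stores the least-significant byte at the lowest address.
Reassemble most-significant byte first: 46 24 04 18 13 1D DF 8C → 0x46240418131DDF8C.
0x46240418131DDF8C = 5054169183262990220.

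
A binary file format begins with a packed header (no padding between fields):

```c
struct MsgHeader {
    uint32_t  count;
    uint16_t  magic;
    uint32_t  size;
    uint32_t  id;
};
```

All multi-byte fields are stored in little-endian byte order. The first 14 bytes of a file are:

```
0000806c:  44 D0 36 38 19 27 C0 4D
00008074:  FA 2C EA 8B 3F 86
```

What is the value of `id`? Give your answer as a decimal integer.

2252311530

`id` follows `count` (4 B), `magic` (2 B), `size` (4 B), so it starts at offset 4 + 2 + 4 = 10 and occupies 4 bytes.
Bytes at offsets 10..13: EA 8B 3F 86.
Little-endian: lowest address holds the least-significant byte.
Reassemble most-significant byte first: 86 3F 8B EA → 0x863F8BEA.
0x863F8BEA = 2252311530.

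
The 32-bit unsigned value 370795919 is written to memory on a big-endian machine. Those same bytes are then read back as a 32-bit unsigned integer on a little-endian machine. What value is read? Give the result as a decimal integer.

370795919 in 32-bit hexadecimal is 0x1619E58F.
Stored big-endian, the bytes at ascending addresses are 16 19 E5 8F.
Read back as little-endian, the first byte is least significant, giving 0x8FE51916.
0x8FE51916 = 2414156054.

2414156054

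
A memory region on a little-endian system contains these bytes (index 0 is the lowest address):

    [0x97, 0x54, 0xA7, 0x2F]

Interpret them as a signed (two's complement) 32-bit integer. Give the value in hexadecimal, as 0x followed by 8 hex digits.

0x2FA75497

Little-endian stores the least-significant byte at the lowest address.
Reassemble most-significant byte first: 2F A7 54 97 → 0x2FA75497.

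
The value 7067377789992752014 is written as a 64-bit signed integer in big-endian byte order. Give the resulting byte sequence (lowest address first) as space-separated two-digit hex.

7067377789992752014 in hexadecimal, padded to 64 bits, is 0x62145EA7CA00D38E.
Split into bytes (most-significant first): 62 14 5E A7 CA 00 D3 8E.
Big-endian stores the most-significant byte at the lowest address.
So the memory order matches the most-significant-first order: 62 14 5E A7 CA 00 D3 8E.

62 14 5E A7 CA 00 D3 8E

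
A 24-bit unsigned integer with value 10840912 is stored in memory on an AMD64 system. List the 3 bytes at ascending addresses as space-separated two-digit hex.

50 6B A5

10840912 in hexadecimal, padded to 24 bits, is 0xA56B50.
Split into bytes (most-significant first): A5 6B 50.
Little-endian: lowest address holds the least-significant byte.
So at ascending addresses the bytes are 50 6B A5.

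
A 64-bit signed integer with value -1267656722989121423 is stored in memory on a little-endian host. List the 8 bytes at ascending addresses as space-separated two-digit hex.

71 00 19 41 ED 60 68 EE

Two's complement of -1267656722989121423 in 64 bits: 1267656722989121423 = 0x11979F12BEE6FF8F; invert → 0xEE6860ED41190070; add 1 → 0xEE6860ED41190071.
Split into bytes (most-significant first): EE 68 60 ED 41 19 00 71.
Little-endian stores the least-significant byte at the lowest address.
So at ascending addresses the bytes are 71 00 19 41 ED 60 68 EE.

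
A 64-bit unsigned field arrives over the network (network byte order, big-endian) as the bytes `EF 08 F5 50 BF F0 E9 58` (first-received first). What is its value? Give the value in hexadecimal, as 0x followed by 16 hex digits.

0xEF08F550BFF0E958

Big-endian stores the most-significant byte at the lowest address.
The bytes are already most-significant first: 0xEF08F550BFF0E958.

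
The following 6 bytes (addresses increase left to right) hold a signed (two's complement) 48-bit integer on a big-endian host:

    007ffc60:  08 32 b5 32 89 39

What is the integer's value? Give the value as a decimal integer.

Big-endian stores the most-significant byte at the lowest address.
The bytes are already most-significant first: 0x0832B5328939.
0x0832B5328939 = 9013881375033.

9013881375033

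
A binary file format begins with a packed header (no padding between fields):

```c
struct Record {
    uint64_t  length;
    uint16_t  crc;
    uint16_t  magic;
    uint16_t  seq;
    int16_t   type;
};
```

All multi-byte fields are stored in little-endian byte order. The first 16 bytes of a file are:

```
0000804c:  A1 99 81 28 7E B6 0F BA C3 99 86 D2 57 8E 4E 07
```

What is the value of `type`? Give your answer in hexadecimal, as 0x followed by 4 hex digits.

`type` follows `length` (8 B), `crc` (2 B), `magic` (2 B), `seq` (2 B), so it starts at offset 8 + 2 + 2 + 2 = 14 and occupies 2 bytes.
Bytes at offsets 14..15: 4E 07.
Little-endian: lowest address holds the least-significant byte.
Reassemble most-significant byte first: 07 4E → 0x074E.

0x074E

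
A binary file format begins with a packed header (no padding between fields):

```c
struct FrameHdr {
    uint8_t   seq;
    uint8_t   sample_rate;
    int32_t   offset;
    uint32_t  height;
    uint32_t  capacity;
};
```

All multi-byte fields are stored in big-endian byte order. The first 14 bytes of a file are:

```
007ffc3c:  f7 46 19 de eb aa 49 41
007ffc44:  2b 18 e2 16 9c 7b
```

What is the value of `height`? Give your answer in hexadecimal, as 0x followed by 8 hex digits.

0x49412B18

`height` follows `seq` (1 B), `sample_rate` (1 B), `offset` (4 B), so it starts at offset 1 + 1 + 4 = 6 and occupies 4 bytes.
Bytes at offsets 6..9: 49 41 2B 18.
Big-endian stores the most-significant byte at the lowest address.
The bytes are already most-significant first: 0x49412B18.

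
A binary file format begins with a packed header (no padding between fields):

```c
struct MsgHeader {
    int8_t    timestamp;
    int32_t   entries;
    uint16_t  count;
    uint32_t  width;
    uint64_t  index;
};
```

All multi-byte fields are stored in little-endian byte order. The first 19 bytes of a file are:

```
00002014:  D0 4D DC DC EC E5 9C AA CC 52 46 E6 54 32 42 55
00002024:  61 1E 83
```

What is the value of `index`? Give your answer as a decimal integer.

`index` follows `timestamp` (1 B), `entries` (4 B), `count` (2 B), `width` (4 B), so it starts at offset 1 + 4 + 2 + 4 = 11 and occupies 8 bytes.
Bytes at offsets 11..18: E6 54 32 42 55 61 1E 83.
Little-endian stores the least-significant byte at the lowest address.
Reassemble most-significant byte first: 83 1E 61 55 42 32 54 E6 → 0x831E6155423254E6.
0x831E6155423254E6 = 9448096087080588518.

9448096087080588518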